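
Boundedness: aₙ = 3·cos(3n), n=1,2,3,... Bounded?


For all n, -1 ≤ cos(3n) ≤ 1, so -3 ≤ 3·cos(3n) ≤ 3
Lower bound: -3, Upper bound: 3
The sequence IS bounded

Bounded (-3 ≤ aₙ ≤ 3)


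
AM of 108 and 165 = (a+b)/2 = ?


AM = (108 + 165)/2 = 273/2 = 136.5

AM = 136.5


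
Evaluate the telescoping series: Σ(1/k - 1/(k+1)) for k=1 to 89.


Telescoping: adjacent terms cancel.
= 1/1 - 1/90
= 1 - 1/90 = 89/90

Sum = 89/90


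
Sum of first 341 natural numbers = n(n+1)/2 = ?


n(n+1)/2 = 341×342/2 = 116622/2 = 58311

Σk = 58311


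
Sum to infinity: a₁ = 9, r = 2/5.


S∞ = a₁/(1-r) = 9/(1 - 2/5)
= 9/(3/5)
= 15

S∞ = 15


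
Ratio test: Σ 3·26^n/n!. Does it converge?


aₙ = 3·26^n/n!
a_{n+1}/aₙ = 26^(n+1)/(n+1)! × n!/26^n  (constant 3 cancels)
= 26/(n+1)
L = lim(n→∞) 26/(n+1) = 0
L < 1 → series CONVERGES

Converges (ratio test: L = 0 < 1)


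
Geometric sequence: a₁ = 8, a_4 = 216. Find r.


r^(n-1) = aₙ/a₁
r^3 = 216/8 = 27
r = 27^(1/3)
= 3

r = 3


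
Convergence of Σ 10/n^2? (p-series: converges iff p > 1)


p-series test: Σ c/n^p converges if p > 1, diverges if p ≤ 1 (constant c > 0 doesn't affect convergence).
p = 2
2 > 1 → CONVERGES

Converges (p = 2 > 1)


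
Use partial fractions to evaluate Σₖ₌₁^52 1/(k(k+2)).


1/(k(k+2)) = (1/2)·(1/k - 1/(k+2)) (partial fractions)
Telescoping: Σ = (1/2)·(1 + 1/2 - 1/53 - 1/54) = 2093/2862

Sum = 2093/2862


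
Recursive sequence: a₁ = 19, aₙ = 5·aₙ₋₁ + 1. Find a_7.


Computing step by step:
a_1 = 19
a_2 = 96
a_3 = 481
a_4 = 2406
a_5 = 12031
a_6 = 60156
a_7 = 300781


a_7 = 300781


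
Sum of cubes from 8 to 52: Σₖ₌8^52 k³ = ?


Σₖ₌8^52 k³ = [52·53/2]² − [7·8/2]²
= 1898884 − 784 = 1898100

Σk³ = 1898100


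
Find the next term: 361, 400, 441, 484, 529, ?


Pattern: perfect squares: n²
Terms: 361, 400, 441, 484, 529
Next term = 576

Next term = 576


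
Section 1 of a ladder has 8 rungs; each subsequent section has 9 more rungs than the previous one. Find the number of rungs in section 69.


aₙ = a₁ + (n-1)d
= 8 + (69-1)×9
= 8 + 612
= 620

a_69 = 620


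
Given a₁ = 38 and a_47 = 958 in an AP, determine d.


d = (aₙ - a₁)/(n-1)
= (958 - 38)/(47-1)
= 920/46 = 20

d = 20


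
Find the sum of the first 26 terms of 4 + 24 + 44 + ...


aₙ = 4 + (26-1)×20 = 504
Sₙ = n(a₁+aₙ)/2 = 26×(4+504)/2
= 26×508/2 = 6604

S_26 = 6604


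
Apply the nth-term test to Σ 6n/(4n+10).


lim(n→∞) 6n/(4n+10) = 6/4 = 3/2  (divide numerator and denominator by n)
lim aₙ = 3/2 ≠ 0 → series DIVERGES

Diverges (lim aₙ = 3/2 ≠ 0)


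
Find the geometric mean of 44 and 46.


GM = √(44×46) = √2024 = 44.9889

GM = 44.9889


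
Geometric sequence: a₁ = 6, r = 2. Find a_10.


aₙ = a₁·r^(n-1)
= 6×2^9
= 6×512
= 3072

a_10 = 3072


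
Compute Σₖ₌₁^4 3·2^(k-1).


Sₙ = 3×(2^4 - 1)/(2 - 1)
= 3×(16 - 1)/1
= 3×15/1
= 45

S_4 = 45


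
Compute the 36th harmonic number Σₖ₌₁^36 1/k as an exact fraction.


H_36 = 1/1 + 1/2 + 1/3 + ... + 1/36
= 54801925434709/13127595717600
≈ 4.1746

H_36 = 54801925434709/13127595717600 ≈ 4.1746


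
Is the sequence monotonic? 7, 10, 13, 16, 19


Differences: 3, 3, 3, 3
All differences > 0 → strictly INCREASING

Monotonically increasing


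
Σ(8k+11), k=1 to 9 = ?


Σ(8k+11) = 8·Σk + 11·n
= 8·45 + 11·9
= 360 + 99 = 459

Σ = 459


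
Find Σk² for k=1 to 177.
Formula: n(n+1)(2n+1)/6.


n = 177
n(n+1)(2n+1)/6 = 177×178×355/6
= 11184630/6 = 1864105

Σk² = 1864105


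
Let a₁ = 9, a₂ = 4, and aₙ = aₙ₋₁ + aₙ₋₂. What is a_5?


Computing iteratively: 9, 4, 13, 17, 30
a_5 = 30

a_5 = 30


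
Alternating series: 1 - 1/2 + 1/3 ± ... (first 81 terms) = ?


S = 1 - 1/2 + 1/3 - 1/4 + 1/5 - 1/6 + 1/7 - 1/8 ± ...
= 0.6993
(Full series converges to +ln(2) ≈ +0.6931)

S_81 = 0.6993


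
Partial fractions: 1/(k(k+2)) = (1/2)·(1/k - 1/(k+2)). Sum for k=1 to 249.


1/(k(k+2)) = (1/2)·(1/k - 1/(k+2)) (partial fractions)
Telescoping: Σ = (1/2)·(1 + 1/2 - 1/250 - 1/251) = 23406/31375

Sum = 23406/31375


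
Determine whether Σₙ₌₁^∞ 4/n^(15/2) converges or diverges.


p-series test: Σ c/n^p converges if p > 1, diverges if p ≤ 1 (constant c > 0 doesn't affect convergence).
p = 15/2
15/2 > 1 → CONVERGES

Converges (p = 15/2 > 1)


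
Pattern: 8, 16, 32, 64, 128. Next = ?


Pattern: powers of 2: 2ⁿ
Terms: 8, 16, 32, 64, 128
Next term = 256

Next term = 256


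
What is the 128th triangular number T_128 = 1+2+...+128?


n(n+1)/2 = 128×129/2 = 16512/2 = 8256

Σk = 8256


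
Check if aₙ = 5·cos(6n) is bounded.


For all n, -1 ≤ cos(6n) ≤ 1, so -5 ≤ 5·cos(6n) ≤ 5
Lower bound: -5, Upper bound: 5
The sequence IS bounded

Bounded (-5 ≤ aₙ ≤ 5)


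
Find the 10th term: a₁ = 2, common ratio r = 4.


aₙ = a₁·r^(n-1)
= 2×4^9
= 2×262144
= 524288

a_10 = 524288


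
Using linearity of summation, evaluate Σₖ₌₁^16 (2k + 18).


Σ(2k+18) = 2·Σk + 18·n
= 2·136 + 18·16
= 272 + 288 = 560

Σ = 560


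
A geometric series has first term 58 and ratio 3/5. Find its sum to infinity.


S∞ = a₁/(1-r) = 58/(1 - 3/5)
= 58/(2/5)
= 145

S∞ = 145


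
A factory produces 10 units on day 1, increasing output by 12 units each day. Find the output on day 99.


aₙ = a₁ + (n-1)d
= 10 + (99-1)×12
= 10 + 1176
= 1186

a_99 = 1186


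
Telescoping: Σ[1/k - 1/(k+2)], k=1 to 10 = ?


Telescoping with gap 2: two head and two tail terms survive.
= (1 + 1/2) - (1/11 + 1/12)
= 3/2 - 1/11 - 1/12 = 175/132

Sum = 175/132


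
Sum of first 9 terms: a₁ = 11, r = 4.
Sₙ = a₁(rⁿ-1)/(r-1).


Sₙ = 11×(4^9 - 1)/(4 - 1)
= 11×(262144 - 1)/3
= 11×262143/3
= 961191

S_9 = 961191


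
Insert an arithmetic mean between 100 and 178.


AM = (100 + 178)/2 = 278/2 = 139

AM = 139


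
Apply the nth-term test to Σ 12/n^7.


lim(n→∞) 12/n^7 = 0
lim aₙ = 0 → nth-term test is INCONCLUSIVE
(Need other tests; this is actually a convergent p-series with p=7 > 1)

Inconclusive (lim aₙ = 0; need another test)


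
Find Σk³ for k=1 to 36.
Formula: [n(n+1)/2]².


n(n+1)/2 = 36×37/2 = 666
Σk³ = 666² = 443556

Σk³ = 443556


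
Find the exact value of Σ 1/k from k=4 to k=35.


Σₖ₌4^35 1/k = 1/4 + 1/5 + 1/6 + ... + 1/35
= 30370011182509/13127595717600
≈ 2.3134

Sum = 30370011182509/13127595717600 ≈ 2.3134


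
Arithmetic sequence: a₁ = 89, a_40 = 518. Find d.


d = (aₙ - a₁)/(n-1)
= (518 - 89)/(40-1)
= 429/39 = 11

d = 11


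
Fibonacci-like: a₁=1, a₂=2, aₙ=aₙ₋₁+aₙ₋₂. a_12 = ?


Computing iteratively: 1, 2, 3, 5, 8, 13, 21, 34, 55, 89, 144, 233
a_12 = 233

a_12 = 233


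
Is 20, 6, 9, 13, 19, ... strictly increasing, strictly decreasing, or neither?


Differences: -14, 3, 4, 6
Difference at position 2 is +3 (> 0) but position 1 is -14 (< 0) — sequence both rises and falls
→ NOT monotonic

Not monotonic


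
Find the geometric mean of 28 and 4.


GM = √(28×4) = √112 = 10.583

GM = 10.583


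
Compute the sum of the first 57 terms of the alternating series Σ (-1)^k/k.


S = -1 + 1/2 - 1/3 + 1/4 - 1/5 + 1/6 - 1/7 + 1/8 ± ...
= -0.7018
(Full series converges to -ln(2) ≈ -0.6931)

S_57 = -0.7018


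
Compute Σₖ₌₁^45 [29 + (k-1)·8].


aₙ = 29 + (45-1)×8 = 381
Sₙ = n(a₁+aₙ)/2 = 45×(29+381)/2
= 45×410/2 = 9225

S_45 = 9225


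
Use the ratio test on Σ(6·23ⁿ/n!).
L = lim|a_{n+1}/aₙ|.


aₙ = 6·23^n/n!
a_{n+1}/aₙ = 23^(n+1)/(n+1)! × n!/23^n  (constant 6 cancels)
= 23/(n+1)
L = lim(n→∞) 23/(n+1) = 0
L < 1 → series CONVERGES

Converges (ratio test: L = 0 < 1)


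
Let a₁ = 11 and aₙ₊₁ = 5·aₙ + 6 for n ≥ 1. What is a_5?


Computing step by step:
a_1 = 11
a_2 = 61
a_3 = 311
a_4 = 1561
a_5 = 7811


a_5 = 7811


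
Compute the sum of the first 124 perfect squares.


n = 124
n(n+1)(2n+1)/6 = 124×125×249/6
= 3859500/6 = 643250

Σk² = 643250


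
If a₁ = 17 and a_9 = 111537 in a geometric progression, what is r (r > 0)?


r^(n-1) = aₙ/a₁
r^8 = 111537/17 = 6561
r = 6561^(1/8)
= ±3; taking r > 0 gives r = 3

r = 3


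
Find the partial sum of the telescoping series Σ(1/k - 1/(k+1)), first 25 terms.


Telescoping: adjacent terms cancel.
= 1/1 - 1/26
= 1 - 1/26 = 25/26

Sum = 25/26


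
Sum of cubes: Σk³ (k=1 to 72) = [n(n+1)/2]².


n(n+1)/2 = 72×73/2 = 2628
Σk³ = 2628² = 6906384

Σk³ = 6906384


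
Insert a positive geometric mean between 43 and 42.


GM = √(43×42) = √1806 = 42.4971

GM = 42.4971


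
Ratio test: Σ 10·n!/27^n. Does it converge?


aₙ = 10·n!/27^n
a_{n+1}/aₙ = (n+1)!/27^(n+1) × 27^n/n!  (constant 10 cancels)
= (n+1)/27
L = lim(n→∞) (n+1)/27 = ∞
L > 1 → series DIVERGES

Diverges (ratio test: L = ∞ > 1)


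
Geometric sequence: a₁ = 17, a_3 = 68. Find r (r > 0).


r^(n-1) = aₙ/a₁
r^2 = 68/17 = 4
r = 4^(1/2)
= ±2; taking r > 0 gives r = 2

r = 2


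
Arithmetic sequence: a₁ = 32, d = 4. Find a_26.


aₙ = a₁ + (n-1)d
= 32 + (26-1)×4
= 32 + 100
= 132

a_26 = 132


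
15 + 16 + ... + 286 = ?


Σₖ₌15^286 k = Σₖ₌₁^286 k − Σₖ₌₁^14 k
= 286·287/2 − 14·15/2
= 41041 − 105 = 40936

Σk = 40936


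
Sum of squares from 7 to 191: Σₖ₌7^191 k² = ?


Σₖ₌7^191 k² = Σₖ₌₁^191 k² − Σₖ₌₁^6 k²
= 191·192·383/6 − 6·7·13/6
= 2340896 − 91 = 2340805

Σk² = 2340805


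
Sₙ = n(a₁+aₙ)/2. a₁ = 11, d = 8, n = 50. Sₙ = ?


aₙ = 11 + (50-1)×8 = 403
Sₙ = n(a₁+aₙ)/2 = 50×(11+403)/2
= 50×414/2 = 10350

S_50 = 10350


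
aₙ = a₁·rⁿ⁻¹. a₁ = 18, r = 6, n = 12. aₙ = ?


aₙ = a₁·r^(n-1)
= 18×6^11
= 18×362797056
= 6530347008

a_12 = 6530347008


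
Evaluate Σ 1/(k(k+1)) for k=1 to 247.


1/(k(k+1)) = 1/k - 1/(k+1) (partial fractions)
Telescoping: Σ = 1 - 1/248 = 247/248

Sum = 247/248


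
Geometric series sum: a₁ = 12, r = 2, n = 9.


Sₙ = 12×(2^9 - 1)/(2 - 1)
= 12×(512 - 1)/1
= 12×511/1
= 6132

S_9 = 6132


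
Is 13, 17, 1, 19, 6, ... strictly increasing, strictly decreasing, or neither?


Differences: 4, -16, 18, -13
Difference at position 1 is +4 (> 0) but position 2 is -16 (< 0) — sequence both rises and falls
→ NOT monotonic

Not monotonic


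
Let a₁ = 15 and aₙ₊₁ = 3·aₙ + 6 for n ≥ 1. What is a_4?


Computing step by step:
a_1 = 15
a_2 = 51
a_3 = 159
a_4 = 483


a_4 = 483


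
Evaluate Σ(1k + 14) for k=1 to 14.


Σ(1k+14) = 1·Σk + 14·n
= 1·105 + 14·14
= 105 + 196 = 301

Σ = 301


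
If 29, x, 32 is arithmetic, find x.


AM = (29 + 32)/2 = 61/2 = 30.5

AM = 30.5


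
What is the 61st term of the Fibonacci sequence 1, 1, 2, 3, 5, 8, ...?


Fibonacci sequence: 1, 1, 2, 3, 5, 8, 13, 21, 34, 55, 89, ...
F(61) = 2504730781961

F(61) = 2504730781961


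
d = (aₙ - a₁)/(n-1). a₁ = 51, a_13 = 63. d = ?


d = (aₙ - a₁)/(n-1)
= (63 - 51)/(13-1)
= 12/12 = 1

d = 1


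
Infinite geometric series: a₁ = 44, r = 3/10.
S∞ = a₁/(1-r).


S∞ = a₁/(1-r) = 44/(1 - 3/10)
= 44/(7/10)
= 440/7

S∞ = 440/7


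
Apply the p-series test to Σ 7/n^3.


p-series test: Σ c/n^p converges if p > 1, diverges if p ≤ 1 (constant c > 0 doesn't affect convergence).
p = 3
3 > 1 → CONVERGES

Converges (p = 3 > 1)


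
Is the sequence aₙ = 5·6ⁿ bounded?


aₙ = 5·6ⁿ → as n→∞, aₙ→∞ (since base 6 > 1)
No finite upper bound exists
The sequence is UNBOUNDED

Unbounded (aₙ → ∞ as n → ∞)


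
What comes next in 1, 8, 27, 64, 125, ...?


Pattern: perfect cubes: n³
Terms: 1, 8, 27, 64, 125
Next term = 216

Next term = 216


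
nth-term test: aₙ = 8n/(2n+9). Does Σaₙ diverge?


lim(n→∞) 8n/(2n+9) = 8/2 = 4  (divide numerator and denominator by n)
lim aₙ = 4 ≠ 0 → series DIVERGES

Diverges (lim aₙ = 4 ≠ 0)


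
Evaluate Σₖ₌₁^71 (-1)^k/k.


S = -1 + 1/2 - 1/3 + 1/4 - 1/5 + 1/6 - 1/7 + 1/8 ± ...
= -0.7001
(Full series converges to -ln(2) ≈ -0.6931)

S_71 = -0.7001


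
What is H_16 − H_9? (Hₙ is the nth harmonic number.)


Σₖ₌10^16 1/k = 1/10 + 1/11 + 1/12 + 1/13 + 1/14 + 1/15 + 1/16
= 8837/16016
≈ 0.5518

Sum = 8837/16016 ≈ 0.5518


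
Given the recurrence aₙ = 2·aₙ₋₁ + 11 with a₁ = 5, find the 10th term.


Computing step by step:
a_1 = 5
a_2 = 21
a_3 = 53
a_4 = 117
a_5 = 245
a_6 = 501
a_7 = 1013
a_8 = 2037
a_9 = 4085
a_10 = 8181


a_10 = 8181


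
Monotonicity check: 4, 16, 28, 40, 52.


Differences: 12, 12, 12, 12
All differences > 0 → strictly INCREASING

Monotonically increasing


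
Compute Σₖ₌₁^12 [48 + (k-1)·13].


aₙ = 48 + (12-1)×13 = 191
Sₙ = n(a₁+aₙ)/2 = 12×(48+191)/2
= 12×239/2 = 1434

S_12 = 1434


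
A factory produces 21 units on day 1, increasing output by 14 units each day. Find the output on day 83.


aₙ = a₁ + (n-1)d
= 21 + (83-1)×14
= 21 + 1148
= 1169

a_83 = 1169


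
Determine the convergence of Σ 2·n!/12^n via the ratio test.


aₙ = 2·n!/12^n
a_{n+1}/aₙ = (n+1)!/12^(n+1) × 12^n/n!  (constant 2 cancels)
= (n+1)/12
L = lim(n→∞) (n+1)/12 = ∞
L > 1 → series DIVERGES

Diverges (ratio test: L = ∞ > 1)


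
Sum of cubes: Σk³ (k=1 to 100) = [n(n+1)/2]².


n(n+1)/2 = 100×101/2 = 5050
Σk³ = 5050² = 25502500

Σk³ = 25502500


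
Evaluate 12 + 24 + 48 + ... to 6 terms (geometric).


Sₙ = 12×(2^6 - 1)/(2 - 1)
= 12×(64 - 1)/1
= 12×63/1
= 756

S_6 = 756


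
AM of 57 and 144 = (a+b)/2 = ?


AM = (57 + 144)/2 = 201/2 = 100.5

AM = 100.5


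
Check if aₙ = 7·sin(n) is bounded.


For all n, -1 ≤ sin(n) ≤ 1, so -7 ≤ 7·sin(n) ≤ 7
Lower bound: -7, Upper bound: 7
The sequence IS bounded

Bounded (-7 ≤ aₙ ≤ 7)


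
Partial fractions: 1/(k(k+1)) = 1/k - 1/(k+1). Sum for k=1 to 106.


1/(k(k+1)) = 1/k - 1/(k+1) (partial fractions)
Telescoping: Σ = 1 - 1/107 = 106/107

Sum = 106/107


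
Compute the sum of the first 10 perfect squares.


n = 10
n(n+1)(2n+1)/6 = 10×11×21/6
= 2310/6 = 385

Σk² = 385


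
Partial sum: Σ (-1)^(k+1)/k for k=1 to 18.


S = 1 - 1/2 + 1/3 - 1/4 + 1/5 - 1/6 + 1/7 - 1/8 ± ...
= 0.6661
(Full series converges to +ln(2) ≈ +0.6931)

S_18 = 0.6661


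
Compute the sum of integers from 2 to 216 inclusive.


Σₖ₌2^216 k = Σₖ₌₁^216 k − Σₖ₌₁^1 k
= 216·217/2 − 1·2/2
= 23436 − 1 = 23435

Σk = 23435


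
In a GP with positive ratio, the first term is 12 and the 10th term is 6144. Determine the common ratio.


r^(n-1) = aₙ/a₁
r^9 = 6144/12 = 512
r = 512^(1/9)
= 2

r = 2


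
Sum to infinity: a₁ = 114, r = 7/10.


S∞ = a₁/(1-r) = 114/(1 - 7/10)
= 114/(3/10)
= 380

S∞ = 380


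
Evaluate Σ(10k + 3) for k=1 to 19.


Σ(10k+3) = 10·Σk + 3·n
= 10·190 + 3·19
= 1900 + 57 = 1957

Σ = 1957


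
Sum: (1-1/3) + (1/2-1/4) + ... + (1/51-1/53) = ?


Telescoping with gap 2: two head and two tail terms survive.
= (1 + 1/2) - (1/52 + 1/53)
= 3/2 - 1/52 - 1/53 = 4029/2756

Sum = 4029/2756


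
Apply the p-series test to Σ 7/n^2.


p-series test: Σ c/n^p converges if p > 1, diverges if p ≤ 1 (constant c > 0 doesn't affect convergence).
p = 2
2 > 1 → CONVERGES

Converges (p = 2 > 1)


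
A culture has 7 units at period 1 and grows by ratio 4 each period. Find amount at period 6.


aₙ = a₁·r^(n-1)
= 7×4^5
= 7×1024
= 7168

a_6 = 7168


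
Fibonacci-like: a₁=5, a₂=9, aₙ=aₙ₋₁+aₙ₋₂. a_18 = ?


Computing iteratively: 5, 9, 14, 23, 37, 60, 97, 157, 254, 411, 665, 1076, ...
a_18 = 19308

a_18 = 19308


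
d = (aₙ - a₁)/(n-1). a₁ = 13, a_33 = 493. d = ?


d = (aₙ - a₁)/(n-1)
= (493 - 13)/(33-1)
= 480/32 = 15

d = 15


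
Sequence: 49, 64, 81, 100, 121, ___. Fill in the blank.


Pattern: perfect squares: n²
Terms: 49, 64, 81, 100, 121
Next term = 144

Next term = 144


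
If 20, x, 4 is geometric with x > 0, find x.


GM = √(20×4) = √80 = 8.9443

GM = 8.9443


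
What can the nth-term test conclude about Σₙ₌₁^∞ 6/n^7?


lim(n→∞) 6/n^7 = 0
lim aₙ = 0 → nth-term test is INCONCLUSIVE
(Need other tests; this is actually a convergent p-series with p=7 > 1)

Inconclusive (lim aₙ = 0; need another test)


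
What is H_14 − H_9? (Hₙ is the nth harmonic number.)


Σₖ₌10^14 1/k = 1/10 + 1/11 + 1/12 + 1/13 + 1/14
= 25381/60060
≈ 0.4226

Sum = 25381/60060 ≈ 0.4226


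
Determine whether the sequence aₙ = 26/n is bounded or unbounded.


a₁ = 26, a₂ = 26/2, a₃ = 26/3, ...
0 < aₙ ≤ 26 for all n ≥ 1
Lower bound: 0, Upper bound: 26
The sequence IS bounded

Bounded (0 < aₙ ≤ 26)


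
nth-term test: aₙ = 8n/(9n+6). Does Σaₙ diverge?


lim(n→∞) 8n/(9n+6) = 8/9 = 8/9  (divide numerator and denominator by n)
lim aₙ = 8/9 ≠ 0 → series DIVERGES

Diverges (lim aₙ = 8/9 ≠ 0)


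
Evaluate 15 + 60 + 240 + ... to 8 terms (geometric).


Sₙ = 15×(4^8 - 1)/(4 - 1)
= 15×(65536 - 1)/3
= 15×65535/3
= 327675

S_8 = 327675


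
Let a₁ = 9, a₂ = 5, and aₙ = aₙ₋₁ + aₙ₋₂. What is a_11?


Computing iteratively: 9, 5, 14, 19, 33, 52, 85, 137, 222, 359, 581
a_11 = 581

a_11 = 581


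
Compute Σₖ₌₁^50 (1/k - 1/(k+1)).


Telescoping: adjacent terms cancel.
= 1/1 - 1/51
= 1 - 1/51 = 50/51

Sum = 50/51


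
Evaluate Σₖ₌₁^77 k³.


n(n+1)/2 = 77×78/2 = 3003
Σk³ = 3003² = 9018009

Σk³ = 9018009


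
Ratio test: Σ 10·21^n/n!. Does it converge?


aₙ = 10·21^n/n!
a_{n+1}/aₙ = 21^(n+1)/(n+1)! × n!/21^n  (constant 10 cancels)
= 21/(n+1)
L = lim(n→∞) 21/(n+1) = 0
L < 1 → series CONVERGES

Converges (ratio test: L = 0 < 1)


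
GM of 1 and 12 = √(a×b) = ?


GM = √(1×12) = √12 = 3.4641

GM = 3.4641


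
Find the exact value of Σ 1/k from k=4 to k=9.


Σₖ₌4^9 1/k = 1/4 + 1/5 + 1/6 + 1/7 + 1/8 + 1/9
= 2509/2520
≈ 0.9956

Sum = 2509/2520 ≈ 0.9956


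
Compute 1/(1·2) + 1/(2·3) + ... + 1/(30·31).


1/(k(k+1)) = 1/k - 1/(k+1) (partial fractions)
Telescoping: Σ = 1 - 1/31 = 30/31

Sum = 30/31


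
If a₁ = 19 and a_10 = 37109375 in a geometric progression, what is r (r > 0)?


r^(n-1) = aₙ/a₁
r^9 = 37109375/19 = 1953125
r = 1953125^(1/9)
= 5

r = 5


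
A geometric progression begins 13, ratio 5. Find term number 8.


aₙ = a₁·r^(n-1)
= 13×5^7
= 13×78125
= 1015625

a_8 = 1015625


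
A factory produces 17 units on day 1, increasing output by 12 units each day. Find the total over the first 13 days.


aₙ = 17 + (13-1)×12 = 161
Sₙ = n(a₁+aₙ)/2 = 13×(17+161)/2
= 13×178/2 = 1157

S_13 = 1157


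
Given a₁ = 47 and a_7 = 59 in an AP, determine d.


d = (aₙ - a₁)/(n-1)
= (59 - 47)/(7-1)
= 12/6 = 2

d = 2


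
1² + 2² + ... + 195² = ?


n = 195
n(n+1)(2n+1)/6 = 195×196×391/6
= 14944020/6 = 2490670

Σk² = 2490670


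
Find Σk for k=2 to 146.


Σₖ₌2^146 k = Σₖ₌₁^146 k − Σₖ₌₁^1 k
= 146·147/2 − 1·2/2
= 10731 − 1 = 10730

Σk = 10730


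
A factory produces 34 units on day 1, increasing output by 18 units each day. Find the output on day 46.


aₙ = a₁ + (n-1)d
= 34 + (46-1)×18
= 34 + 810
= 844

a_46 = 844


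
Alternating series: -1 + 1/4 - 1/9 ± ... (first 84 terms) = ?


S = -1 + 1/4 - 1/9 + 1/16 - 1/25 + 1/36 - 1/49 + 1/64 ± ...
= -0.8224
(Full series converges to -π²/12 ≈ -0.8225)

S_84 = -0.8224


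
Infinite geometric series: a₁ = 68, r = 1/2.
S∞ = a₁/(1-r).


S∞ = a₁/(1-r) = 68/(1 - 1/2)
= 68/(1/2)
= 136

S∞ = 136


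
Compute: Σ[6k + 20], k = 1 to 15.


Σ(6k+20) = 6·Σk + 20·n
= 6·120 + 20·15
= 720 + 300 = 1020

Σ = 1020


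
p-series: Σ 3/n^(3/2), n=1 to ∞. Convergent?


p-series test: Σ c/n^p converges if p > 1, diverges if p ≤ 1 (constant c > 0 doesn't affect convergence).
p = 3/2
3/2 > 1 → CONVERGES

Converges (p = 3/2 > 1)


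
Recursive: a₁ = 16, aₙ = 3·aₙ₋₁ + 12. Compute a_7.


Computing step by step:
a_1 = 16
a_2 = 60
a_3 = 192
a_4 = 588
a_5 = 1776
a_6 = 5340
a_7 = 16032


a_7 = 16032


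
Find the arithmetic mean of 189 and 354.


AM = (189 + 354)/2 = 543/2 = 271.5

AM = 271.5


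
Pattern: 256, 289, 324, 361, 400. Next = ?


Pattern: perfect squares: n²
Terms: 256, 289, 324, 361, 400
Next term = 441

Next term = 441


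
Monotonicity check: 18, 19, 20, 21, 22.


Differences: 1, 1, 1, 1
All differences > 0 → strictly INCREASING

Monotonically increasing


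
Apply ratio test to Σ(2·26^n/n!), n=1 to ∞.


aₙ = 2·26^n/n!
a_{n+1}/aₙ = 26^(n+1)/(n+1)! × n!/26^n  (constant 2 cancels)
= 26/(n+1)
L = lim(n→∞) 26/(n+1) = 0
L < 1 → series CONVERGES

Converges (ratio test: L = 0 < 1)


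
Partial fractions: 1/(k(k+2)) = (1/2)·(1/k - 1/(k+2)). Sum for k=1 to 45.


1/(k(k+2)) = (1/2)·(1/k - 1/(k+2)) (partial fractions)
Telescoping: Σ = (1/2)·(1 + 1/2 - 1/46 - 1/47) = 1575/2162

Sum = 1575/2162


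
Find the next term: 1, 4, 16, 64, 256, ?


Pattern: geometric (r=4)
Terms: 1, 4, 16, 64, 256
Next term = 1024

Next term = 1024


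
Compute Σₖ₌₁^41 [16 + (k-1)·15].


aₙ = 16 + (41-1)×15 = 616
Sₙ = n(a₁+aₙ)/2 = 41×(16+616)/2
= 41×632/2 = 12956

S_41 = 12956


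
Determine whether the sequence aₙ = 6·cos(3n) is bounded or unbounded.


For all n, -1 ≤ cos(3n) ≤ 1, so -6 ≤ 6·cos(3n) ≤ 6
Lower bound: -6, Upper bound: 6
The sequence IS bounded

Bounded (-6 ≤ aₙ ≤ 6)


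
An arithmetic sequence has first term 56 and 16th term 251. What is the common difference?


d = (aₙ - a₁)/(n-1)
= (251 - 56)/(16-1)
= 195/15 = 13

d = 13


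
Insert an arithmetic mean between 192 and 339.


AM = (192 + 339)/2 = 531/2 = 265.5

AM = 265.5


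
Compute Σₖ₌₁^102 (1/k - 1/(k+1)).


Telescoping: adjacent terms cancel.
= 1/1 - 1/103
= 1 - 1/103 = 102/103

Sum = 102/103


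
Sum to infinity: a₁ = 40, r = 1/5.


S∞ = a₁/(1-r) = 40/(1 - 1/5)
= 40/(4/5)
= 50

S∞ = 50


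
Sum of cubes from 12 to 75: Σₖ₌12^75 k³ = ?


Σₖ₌12^75 k³ = [75·76/2]² − [11·12/2]²
= 8122500 − 4356 = 8118144

Σk³ = 8118144


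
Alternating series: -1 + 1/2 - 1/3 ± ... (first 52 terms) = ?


S = -1 + 1/2 - 1/3 + 1/4 - 1/5 + 1/6 - 1/7 + 1/8 ± ...
= -0.6836
(Full series converges to -ln(2) ≈ -0.6931)

S_52 = -0.6836


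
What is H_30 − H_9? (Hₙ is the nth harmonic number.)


Σₖ₌10^30 1/k = 1/10 + 1/11 + 1/12 + ... + 1/30
= 2715762396337/2329089562800
≈ 1.166

Sum = 2715762396337/2329089562800 ≈ 1.166


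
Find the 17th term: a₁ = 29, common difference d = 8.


aₙ = a₁ + (n-1)d
= 29 + (17-1)×8
= 29 + 128
= 157

a_17 = 157


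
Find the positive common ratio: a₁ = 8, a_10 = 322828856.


r^(n-1) = aₙ/a₁
r^9 = 322828856/8 = 40353607
r = 40353607^(1/9)
= 7

r = 7


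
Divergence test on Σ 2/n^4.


lim(n→∞) 2/n^4 = 0
lim aₙ = 0 → nth-term test is INCONCLUSIVE
(Need other tests; this is actually a convergent p-series with p=4 > 1)

Inconclusive (lim aₙ = 0; need another test)


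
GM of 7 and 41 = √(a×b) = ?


GM = √(7×41) = √287 = 16.9411

GM = 16.9411


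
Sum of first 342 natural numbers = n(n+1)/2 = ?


n(n+1)/2 = 342×343/2 = 117306/2 = 58653

Σk = 58653


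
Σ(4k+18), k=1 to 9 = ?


Σ(4k+18) = 4·Σk + 18·n
= 4·45 + 18·9
= 180 + 162 = 342

Σ = 342


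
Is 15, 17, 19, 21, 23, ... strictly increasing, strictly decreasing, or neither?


Differences: 2, 2, 2, 2
All differences > 0 → strictly INCREASING

Monotonically increasing


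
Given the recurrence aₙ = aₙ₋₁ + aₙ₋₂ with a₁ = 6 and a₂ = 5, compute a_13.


Computing iteratively: 6, 5, 11, 16, 27, 43, 70, 113, 183, 296, 479, 775, ...
a_13 = 1254

a_13 = 1254


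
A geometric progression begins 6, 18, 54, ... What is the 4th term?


aₙ = a₁·r^(n-1)
= 6×3^3
= 6×27
= 162

a_4 = 162


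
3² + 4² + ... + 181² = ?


Σₖ₌3^181 k² = Σₖ₌₁^181 k² − Σₖ₌₁^2 k²
= 181·182·363/6 − 2·3·5/6
= 1992991 − 5 = 1992986

Σk² = 1992986


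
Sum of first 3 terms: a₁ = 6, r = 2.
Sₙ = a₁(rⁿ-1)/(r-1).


Sₙ = 6×(2^3 - 1)/(2 - 1)
= 6×(8 - 1)/1
= 6×7/1
= 42

S_3 = 42


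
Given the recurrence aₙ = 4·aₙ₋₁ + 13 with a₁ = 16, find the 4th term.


Computing step by step:
a_1 = 16
a_2 = 77
a_3 = 321
a_4 = 1297


a_4 = 1297


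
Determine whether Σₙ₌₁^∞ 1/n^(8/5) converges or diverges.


p-series test: Σ c/n^p converges if p > 1, diverges if p ≤ 1 (constant c > 0 doesn't affect convergence).
p = 8/5
8/5 > 1 → CONVERGES

Converges (p = 8/5 > 1)


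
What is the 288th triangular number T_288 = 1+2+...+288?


n(n+1)/2 = 288×289/2 = 83232/2 = 41616

Σk = 41616


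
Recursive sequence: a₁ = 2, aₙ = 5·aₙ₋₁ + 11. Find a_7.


Computing step by step:
a_1 = 2
a_2 = 21
a_3 = 116
a_4 = 591
a_5 = 2966
a_6 = 14841
a_7 = 74216


a_7 = 74216


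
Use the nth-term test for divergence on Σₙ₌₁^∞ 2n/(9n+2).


lim(n→∞) 2n/(9n+2) = 2/9 = 2/9  (divide numerator and denominator by n)
lim aₙ = 2/9 ≠ 0 → series DIVERGES

Diverges (lim aₙ = 2/9 ≠ 0)


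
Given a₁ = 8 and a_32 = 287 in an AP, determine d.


d = (aₙ - a₁)/(n-1)
= (287 - 8)/(32-1)
= 279/31 = 9

d = 9


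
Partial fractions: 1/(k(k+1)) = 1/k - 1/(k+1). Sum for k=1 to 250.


1/(k(k+1)) = 1/k - 1/(k+1) (partial fractions)
Telescoping: Σ = 1 - 1/251 = 250/251

Sum = 250/251


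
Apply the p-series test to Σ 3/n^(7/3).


p-series test: Σ c/n^p converges if p > 1, diverges if p ≤ 1 (constant c > 0 doesn't affect convergence).
p = 7/3
7/3 > 1 → CONVERGES

Converges (p = 7/3 > 1)


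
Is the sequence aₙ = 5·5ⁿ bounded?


aₙ = 5·5ⁿ → as n→∞, aₙ→∞ (since base 5 > 1)
No finite upper bound exists
The sequence is UNBOUNDED

Unbounded (aₙ → ∞ as n → ∞)


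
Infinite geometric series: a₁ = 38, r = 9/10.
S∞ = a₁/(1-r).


S∞ = a₁/(1-r) = 38/(1 - 9/10)
= 38/(1/10)
= 380

S∞ = 380


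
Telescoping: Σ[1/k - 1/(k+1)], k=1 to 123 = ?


Telescoping: adjacent terms cancel.
= 1/1 - 1/124
= 1 - 1/124 = 123/124

Sum = 123/124


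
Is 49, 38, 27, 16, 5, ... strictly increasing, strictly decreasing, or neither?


Differences: -11, -11, -11, -11
All differences < 0 → strictly DECREASING

Monotonically decreasing


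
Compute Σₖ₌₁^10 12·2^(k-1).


Sₙ = 12×(2^10 - 1)/(2 - 1)
= 12×(1024 - 1)/1
= 12×1023/1
= 12276

S_10 = 12276


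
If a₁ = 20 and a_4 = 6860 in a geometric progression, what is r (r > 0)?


r^(n-1) = aₙ/a₁
r^3 = 6860/20 = 343
r = 343^(1/3)
= 7

r = 7


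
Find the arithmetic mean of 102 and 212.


AM = (102 + 212)/2 = 314/2 = 157

AM = 157


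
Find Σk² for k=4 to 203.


Σₖ₌4^203 k² = Σₖ₌₁^203 k² − Σₖ₌₁^3 k²
= 203·204·407/6 − 3·4·7/6
= 2809114 − 14 = 2809100

Σk² = 2809100


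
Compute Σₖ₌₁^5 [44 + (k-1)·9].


aₙ = 44 + (5-1)×9 = 80
Sₙ = n(a₁+aₙ)/2 = 5×(44+80)/2
= 5×124/2 = 310

S_5 = 310


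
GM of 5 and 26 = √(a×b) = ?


GM = √(5×26) = √130 = 11.4018

GM = 11.4018


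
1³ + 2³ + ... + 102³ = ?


n(n+1)/2 = 102×103/2 = 5253
Σk³ = 5253² = 27594009

Σk³ = 27594009


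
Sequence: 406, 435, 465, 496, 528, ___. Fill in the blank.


Pattern: triangular numbers: n(n+1)/2
Terms: 406, 435, 465, 496, 528
Next term = 561

Next term = 561


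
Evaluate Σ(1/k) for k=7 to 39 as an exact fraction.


Σₖ₌7^39 1/k = 1/7 + 1/8 + 1/9 + ... + 1/39
= 876018803354593/485721041551200
≈ 1.8035

Sum = 876018803354593/485721041551200 ≈ 1.8035


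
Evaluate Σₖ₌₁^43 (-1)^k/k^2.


S = -1 + 1/4 - 1/9 + 1/16 - 1/25 + 1/36 - 1/49 + 1/64 ± ...
= -0.8227
(Full series converges to -π²/12 ≈ -0.8225)

S_43 = -0.8227


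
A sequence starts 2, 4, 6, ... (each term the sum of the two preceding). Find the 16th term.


Computing iteratively: 2, 4, 6, 10, 16, 26, 42, 68, 110, 178, 288, 466, ...
a_16 = 3194

a_16 = 3194


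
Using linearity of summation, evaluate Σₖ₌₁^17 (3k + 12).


Σ(3k+12) = 3·Σk + 12·n
= 3·153 + 12·17
= 459 + 204 = 663

Σ = 663


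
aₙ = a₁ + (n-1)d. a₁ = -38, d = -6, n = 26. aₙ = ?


aₙ = a₁ + (n-1)d
= -38 + (26-1)×-6
= -38 - 150
= -188

a_26 = -188


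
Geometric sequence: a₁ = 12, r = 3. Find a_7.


aₙ = a₁·r^(n-1)
= 12×3^6
= 12×729
= 8748

a_7 = 8748


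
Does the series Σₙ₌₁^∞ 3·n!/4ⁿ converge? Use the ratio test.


aₙ = 3·n!/4^n
a_{n+1}/aₙ = (n+1)!/4^(n+1) × 4^n/n!  (constant 3 cancels)
= (n+1)/4
L = lim(n→∞) (n+1)/4 = ∞
L > 1 → series DIVERGES

Diverges (ratio test: L = ∞ > 1)


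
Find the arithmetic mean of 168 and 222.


AM = (168 + 222)/2 = 390/2 = 195

AM = 195


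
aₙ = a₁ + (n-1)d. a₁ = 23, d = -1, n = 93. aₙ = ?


aₙ = a₁ + (n-1)d
= 23 + (93-1)×-1
= 23 - 92
= -69

a_93 = -69


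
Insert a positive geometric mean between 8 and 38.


GM = √(8×38) = √304 = 17.4356

GM = 17.4356


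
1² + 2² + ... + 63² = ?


n = 63
n(n+1)(2n+1)/6 = 63×64×127/6
= 512064/6 = 85344

Σk² = 85344


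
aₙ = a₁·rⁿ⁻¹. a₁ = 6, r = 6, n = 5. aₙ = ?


aₙ = a₁·r^(n-1)
= 6×6^4
= 6×1296
= 7776

a_5 = 7776


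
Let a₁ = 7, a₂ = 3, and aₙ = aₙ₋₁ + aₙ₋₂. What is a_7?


Computing iteratively: 7, 3, 10, 13, 23, 36, 59
a_7 = 59

a_7 = 59


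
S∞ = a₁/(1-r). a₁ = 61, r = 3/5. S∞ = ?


S∞ = a₁/(1-r) = 61/(1 - 3/5)
= 61/(2/5)
= 305/2

S∞ = 305/2


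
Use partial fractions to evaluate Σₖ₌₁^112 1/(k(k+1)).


1/(k(k+1)) = 1/k - 1/(k+1) (partial fractions)
Telescoping: Σ = 1 - 1/113 = 112/113

Sum = 112/113


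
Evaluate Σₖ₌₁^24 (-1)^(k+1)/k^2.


S = 1 - 1/4 + 1/9 - 1/16 + 1/25 - 1/36 + 1/49 - 1/64 ± ...
= 0.8216
(Full series converges to +π²/12 ≈ +0.8225)

S_24 = 0.8216


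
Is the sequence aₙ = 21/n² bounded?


a₁ = 21, a₂ = 21/4, a₃ = 21/9, ...
0 < aₙ ≤ 21 for all n ≥ 1
The sequence IS bounded

Bounded (0 < aₙ ≤ 21)


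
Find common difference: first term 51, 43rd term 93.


d = (aₙ - a₁)/(n-1)
= (93 - 51)/(43-1)
= 42/42 = 1

d = 1


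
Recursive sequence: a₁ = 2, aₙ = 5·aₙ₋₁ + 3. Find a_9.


Computing step by step:
a_1 = 2
a_2 = 13
a_3 = 68
a_4 = 343
a_5 = 1718
a_6 = 8593
a_7 = 42968
a_8 = 214843
a_9 = 1074218


a_9 = 1074218


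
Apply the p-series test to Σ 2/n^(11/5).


p-series test: Σ c/n^p converges if p > 1, diverges if p ≤ 1 (constant c > 0 doesn't affect convergence).
p = 11/5
11/5 > 1 → CONVERGES

Converges (p = 11/5 > 1)


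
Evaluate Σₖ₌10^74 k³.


Σₖ₌10^74 k³ = [74·75/2]² − [9·10/2]²
= 7700625 − 2025 = 7698600

Σk³ = 7698600


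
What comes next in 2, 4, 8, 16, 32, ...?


Pattern: powers of 2: 2ⁿ
Terms: 2, 4, 8, 16, 32
Next term = 64

Next term = 64


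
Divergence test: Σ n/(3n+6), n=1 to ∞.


lim(n→∞) n/(3n+6) = 1/3 = 1/3  (divide numerator and denominator by n)
lim aₙ = 1/3 ≠ 0 → series DIVERGES

Diverges (lim aₙ = 1/3 ≠ 0)


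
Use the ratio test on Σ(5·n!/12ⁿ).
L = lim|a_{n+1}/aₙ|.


aₙ = 5·n!/12^n
a_{n+1}/aₙ = (n+1)!/12^(n+1) × 12^n/n!  (constant 5 cancels)
= (n+1)/12
L = lim(n→∞) (n+1)/12 = ∞
L > 1 → series DIVERGES

Diverges (ratio test: L = ∞ > 1)


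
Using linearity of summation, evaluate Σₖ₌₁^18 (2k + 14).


Σ(2k+14) = 2·Σk + 14·n
= 2·171 + 14·18
= 342 + 252 = 594

Σ = 594


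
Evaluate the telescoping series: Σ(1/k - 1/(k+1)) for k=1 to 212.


Telescoping: adjacent terms cancel.
= 1/1 - 1/213
= 1 - 1/213 = 212/213

Sum = 212/213


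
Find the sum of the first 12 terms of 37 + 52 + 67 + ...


aₙ = 37 + (12-1)×15 = 202
Sₙ = n(a₁+aₙ)/2 = 12×(37+202)/2
= 12×239/2 = 1434

S_12 = 1434


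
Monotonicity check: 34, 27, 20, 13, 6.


Differences: -7, -7, -7, -7
All differences < 0 → strictly DECREASING

Monotonically decreasing


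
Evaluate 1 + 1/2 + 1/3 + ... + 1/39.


H_39 = 1/1 + 1/2 + 1/3 + ... + 1/39
= 2066035355155033/485721041551200
≈ 4.2535

H_39 = 2066035355155033/485721041551200 ≈ 4.2535


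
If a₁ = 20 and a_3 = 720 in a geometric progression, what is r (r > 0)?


r^(n-1) = aₙ/a₁
r^2 = 720/20 = 36
r = 36^(1/2)
= ±6; taking r > 0 gives r = 6

r = 6


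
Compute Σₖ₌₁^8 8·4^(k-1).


Sₙ = 8×(4^8 - 1)/(4 - 1)
= 8×(65536 - 1)/3
= 8×65535/3
= 174760

S_8 = 174760


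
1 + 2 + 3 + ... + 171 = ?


n(n+1)/2 = 171×172/2 = 29412/2 = 14706

Σk = 14706


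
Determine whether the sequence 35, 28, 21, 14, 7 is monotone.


Differences: -7, -7, -7, -7
All differences < 0 → strictly DECREASING

Monotonically decreasing


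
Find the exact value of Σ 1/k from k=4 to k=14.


Σₖ₌4^14 1/k = 1/4 + 1/5 + 1/6 + ... + 1/14
= 511073/360360
≈ 1.4182

Sum = 511073/360360 ≈ 1.4182


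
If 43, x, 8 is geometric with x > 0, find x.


GM = √(43×8) = √344 = 18.5472

GM = 18.5472


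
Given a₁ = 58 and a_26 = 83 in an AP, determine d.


d = (aₙ - a₁)/(n-1)
= (83 - 58)/(26-1)
= 25/25 = 1

d = 1


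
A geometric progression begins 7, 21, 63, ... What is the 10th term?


aₙ = a₁·r^(n-1)
= 7×3^9
= 7×19683
= 137781

a_10 = 137781


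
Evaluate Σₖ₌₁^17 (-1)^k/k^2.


S = -1 + 1/4 - 1/9 + 1/16 - 1/25 + 1/36 - 1/49 + 1/64 ± ...
= -0.8241
(Full series converges to -π²/12 ≈ -0.8225)

S_17 = -0.8241


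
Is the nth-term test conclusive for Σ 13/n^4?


lim(n→∞) 13/n^4 = 0
lim aₙ = 0 → nth-term test is INCONCLUSIVE
(Need other tests; this is actually a convergent p-series with p=4 > 1)

Inconclusive (lim aₙ = 0; need another test)


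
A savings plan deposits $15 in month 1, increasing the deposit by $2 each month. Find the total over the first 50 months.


aₙ = 15 + (50-1)×2 = 113
Sₙ = n(a₁+aₙ)/2 = 50×(15+113)/2
= 50×128/2 = 3200

S_50 = 3200


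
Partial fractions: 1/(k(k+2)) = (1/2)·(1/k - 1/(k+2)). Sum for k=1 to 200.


1/(k(k+2)) = (1/2)·(1/k - 1/(k+2)) (partial fractions)
Telescoping: Σ = (1/2)·(1 + 1/2 - 1/201 - 1/202) = 15125/20301

Sum = 15125/20301


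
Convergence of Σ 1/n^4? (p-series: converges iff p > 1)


p-series test: Σ c/n^p converges if p > 1, diverges if p ≤ 1 (constant c > 0 doesn't affect convergence).
p = 4
4 > 1 → CONVERGES

Converges (p = 4 > 1)


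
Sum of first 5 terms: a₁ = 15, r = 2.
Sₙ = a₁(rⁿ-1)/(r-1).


Sₙ = 15×(2^5 - 1)/(2 - 1)
= 15×(32 - 1)/1
= 15×31/1
= 465

S_5 = 465


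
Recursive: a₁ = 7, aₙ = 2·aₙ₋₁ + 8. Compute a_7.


Computing step by step:
a_1 = 7
a_2 = 22
a_3 = 52
a_4 = 112
a_5 = 232
a_6 = 472
a_7 = 952


a_7 = 952


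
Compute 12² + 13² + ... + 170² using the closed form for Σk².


Σₖ₌12^170 k² = Σₖ₌₁^170 k² − Σₖ₌₁^11 k²
= 170·171·341/6 − 11·12·23/6
= 1652145 − 506 = 1651639

Σk² = 1651639


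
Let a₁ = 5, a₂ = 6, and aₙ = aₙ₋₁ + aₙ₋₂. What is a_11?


Computing iteratively: 5, 6, 11, 17, 28, 45, 73, 118, 191, 309, 500
a_11 = 500

a_11 = 500


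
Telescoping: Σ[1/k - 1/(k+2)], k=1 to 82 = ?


Telescoping with gap 2: two head and two tail terms survive.
= (1 + 1/2) - (1/83 + 1/84)
= 3/2 - 1/83 - 1/84 = 10291/6972

Sum = 10291/6972


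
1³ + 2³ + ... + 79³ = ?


n(n+1)/2 = 79×80/2 = 3160
Σk³ = 3160² = 9985600

Σk³ = 9985600


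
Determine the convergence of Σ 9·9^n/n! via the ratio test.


aₙ = 9·9^n/n!
a_{n+1}/aₙ = 9^(n+1)/(n+1)! × n!/9^n  (constant 9 cancels)
= 9/(n+1)
L = lim(n→∞) 9/(n+1) = 0
L < 1 → series CONVERGES

Converges (ratio test: L = 0 < 1)


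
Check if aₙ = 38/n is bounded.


a₁ = 38, a₂ = 38/2, a₃ = 38/3, ...
0 < aₙ ≤ 38 for all n ≥ 1
Lower bound: 0, Upper bound: 38
The sequence IS bounded

Bounded (0 < aₙ ≤ 38)


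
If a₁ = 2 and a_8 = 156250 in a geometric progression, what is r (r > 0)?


r^(n-1) = aₙ/a₁
r^7 = 156250/2 = 78125
r = 78125^(1/7)
= 5

r = 5


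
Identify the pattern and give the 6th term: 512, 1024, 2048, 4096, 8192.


Pattern: powers of 2: 2ⁿ
Terms: 512, 1024, 2048, 4096, 8192
Next term = 16384

Next term = 16384


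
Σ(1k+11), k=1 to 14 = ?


Σ(1k+11) = 1·Σk + 11·n
= 1·105 + 11·14
= 105 + 154 = 259

Σ = 259


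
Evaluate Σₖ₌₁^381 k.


n(n+1)/2 = 381×382/2 = 145542/2 = 72771

Σk = 72771


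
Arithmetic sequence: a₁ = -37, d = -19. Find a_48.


aₙ = a₁ + (n-1)d
= -37 + (48-1)×-19
= -37 - 893
= -930

a_48 = -930


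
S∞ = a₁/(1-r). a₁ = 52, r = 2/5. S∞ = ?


S∞ = a₁/(1-r) = 52/(1 - 2/5)
= 52/(3/5)
= 260/3

S∞ = 260/3


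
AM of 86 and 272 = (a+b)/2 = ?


AM = (86 + 272)/2 = 358/2 = 179

AM = 179


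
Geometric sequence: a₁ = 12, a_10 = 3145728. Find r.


r^(n-1) = aₙ/a₁
r^9 = 3145728/12 = 262144
r = 262144^(1/9)
= 4

r = 4


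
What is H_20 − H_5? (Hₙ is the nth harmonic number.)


Σₖ₌6^20 1/k = 1/6 + 1/7 + 1/8 + ... + 1/20
= 101994671/77597520
≈ 1.3144

Sum = 101994671/77597520 ≈ 1.3144


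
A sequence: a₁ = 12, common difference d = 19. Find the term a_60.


aₙ = a₁ + (n-1)d
= 12 + (60-1)×19
= 12 + 1121
= 1133

a_60 = 1133


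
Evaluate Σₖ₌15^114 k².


Σₖ₌15^114 k² = Σₖ₌₁^114 k² − Σₖ₌₁^14 k²
= 114·115·229/6 − 14·15·29/6
= 500365 − 1015 = 499350

Σk² = 499350


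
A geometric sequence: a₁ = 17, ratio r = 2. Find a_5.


aₙ = a₁·r^(n-1)
= 17×2^4
= 17×16
= 272

a_5 = 272


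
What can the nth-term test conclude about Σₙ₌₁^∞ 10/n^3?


lim(n→∞) 10/n^3 = 0
lim aₙ = 0 → nth-term test is INCONCLUSIVE
(Need other tests; this is actually a convergent p-series with p=3 > 1)

Inconclusive (lim aₙ = 0; need another test)


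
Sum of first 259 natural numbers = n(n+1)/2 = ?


n(n+1)/2 = 259×260/2 = 67340/2 = 33670

Σk = 33670


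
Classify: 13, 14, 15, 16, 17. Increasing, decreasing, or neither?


Differences: 1, 1, 1, 1
All differences > 0 → strictly INCREASING

Monotonically increasing


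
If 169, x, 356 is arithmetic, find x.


AM = (169 + 356)/2 = 525/2 = 262.5

AM = 262.5


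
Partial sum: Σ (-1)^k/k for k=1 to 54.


S = -1 + 1/2 - 1/3 + 1/4 - 1/5 + 1/6 - 1/7 + 1/8 ± ...
= -0.684
(Full series converges to -ln(2) ≈ -0.6931)

S_54 = -0.684


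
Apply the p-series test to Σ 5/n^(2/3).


p-series test: Σ c/n^p converges if p > 1, diverges if p ≤ 1 (constant c > 0 doesn't affect convergence).
p = 2/3
2/3 ≤ 1 → DIVERGES

Diverges (p = 2/3 ≤ 1)


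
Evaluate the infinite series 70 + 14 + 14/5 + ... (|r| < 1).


S∞ = a₁/(1-r) = 70/(1 - 1/5)
= 70/(4/5)
= 175/2

S∞ = 175/2
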